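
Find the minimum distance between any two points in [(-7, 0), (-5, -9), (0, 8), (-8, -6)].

Computing all pairwise distances among 4 points:

d((-7, 0), (-5, -9)) = 9.2195
d((-7, 0), (0, 8)) = 10.6301
d((-7, 0), (-8, -6)) = 6.0828
d((-5, -9), (0, 8)) = 17.72
d((-5, -9), (-8, -6)) = 4.2426 <-- minimum
d((0, 8), (-8, -6)) = 16.1245

Closest pair: (-5, -9) and (-8, -6) with distance 4.2426

The closest pair is (-5, -9) and (-8, -6) with Euclidean distance 4.2426. For 4 points, brute-force pairwise comparison is shown above. For large n, the divide-and-conquer algorithm (sort by x, recurse on halves, check the dividing strip) achieves O(n log n).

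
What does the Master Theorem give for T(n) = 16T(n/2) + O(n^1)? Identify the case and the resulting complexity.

Master Theorem for T(n) = 16T(n/2) + O(n^1):

a = 16, b = 2, c = 1
log_b(a) = log_2(16) = 4.0000

Case 1: c = 1 < log_2(16) = 4.0000
T(n) = O(n^(log_2 16)) = O(n^4)

For T(n) = 16T(n/2) + O(n^1): log_2(16) = 4.0000. This is Case 1 of the Master Theorem (c < log_b(a), work dominated by leaves), giving O(n^4).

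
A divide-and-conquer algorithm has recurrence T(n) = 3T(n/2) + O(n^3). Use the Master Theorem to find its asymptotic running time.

Master Theorem for T(n) = 3T(n/2) + O(n^3):

a = 3, b = 2, c = 3
log_b(a) = log_2(3) = 1.5850

Case 3: c = 3 > log_2(3) = 1.5850
T(n) = O(n^3) = O(n^3)

For T(n) = 3T(n/2) + O(n^3): log_2(3) = 1.5850. This is Case 3 of the Master Theorem (c > log_b(a), work dominated by root), giving O(n^3).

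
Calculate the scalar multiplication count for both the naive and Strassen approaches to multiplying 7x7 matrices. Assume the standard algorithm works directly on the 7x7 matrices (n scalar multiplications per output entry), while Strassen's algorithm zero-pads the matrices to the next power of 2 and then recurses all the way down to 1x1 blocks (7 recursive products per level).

Matrix multiplication for 7x7 matrices:

Strassen's algorithm requires power-of-2 dimensions. Pad 7x7 to 8x8 (next power of 2).

Standard algorithm: 7^3 = 343 multiplications
Strassen's algorithm: 7^(log2(8)) = 7^3 = 343 multiplications
Savings: 343 - 343 = 0 multiplications

Standard: 343 multiplications (7^3). Strassen: 343 multiplications (7^3, after padding to 8x8). Strassen reduces 8 recursive multiplications to 7 at each level.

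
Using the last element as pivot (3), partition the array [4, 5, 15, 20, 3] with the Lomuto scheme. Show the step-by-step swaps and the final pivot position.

Lomuto partition with pivot = 3:

Initial array: [4, 5, 15, 20, 3]

arr[0]=4 > 3: no swap
arr[1]=5 > 3: no swap
arr[2]=15 > 3: no swap
arr[3]=20 > 3: no swap

Place pivot at position 0: [3, 5, 15, 20, 4]
Pivot position: 0

After partitioning with pivot 3, the array becomes [3, 5, 15, 20, 4]. The pivot is placed at index 0. All elements to the left of the pivot are <= 3, and all elements to the right are > 3.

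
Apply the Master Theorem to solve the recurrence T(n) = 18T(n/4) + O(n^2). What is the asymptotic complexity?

Master Theorem for T(n) = 18T(n/4) + O(n^2):

a = 18, b = 4, c = 2
log_b(a) = log_4(18) = 2.0850

Case 1: c = 2 < log_4(18) = 2.0850
T(n) = O(n^(log_4 18))

For T(n) = 18T(n/4) + O(n^2): log_4(18) = 2.0850. This is Case 1 of the Master Theorem (c < log_b(a), work dominated by leaves), giving O(n^(log_4 18)).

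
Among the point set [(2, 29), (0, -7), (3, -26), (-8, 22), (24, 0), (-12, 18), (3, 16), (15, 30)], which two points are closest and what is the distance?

Computing all pairwise distances among 8 points:

d((2, 29), (0, -7)) = 36.0555
d((2, 29), (3, -26)) = 55.0091
d((2, 29), (-8, 22)) = 12.2066
d((2, 29), (24, 0)) = 36.4005
d((2, 29), (-12, 18)) = 17.8045
d((2, 29), (3, 16)) = 13.0384
d((2, 29), (15, 30)) = 13.0384
d((0, -7), (3, -26)) = 19.2354
d((0, -7), (-8, 22)) = 30.0832
d((0, -7), (24, 0)) = 25.0
d((0, -7), (-12, 18)) = 27.7308
d((0, -7), (3, 16)) = 23.1948
d((0, -7), (15, 30)) = 39.9249
d((3, -26), (-8, 22)) = 49.2443
d((3, -26), (24, 0)) = 33.4215
d((3, -26), (-12, 18)) = 46.4866
d((3, -26), (3, 16)) = 42.0
d((3, -26), (15, 30)) = 57.2713
d((-8, 22), (24, 0)) = 38.833
d((-8, 22), (-12, 18)) = 5.6569 <-- minimum
d((-8, 22), (3, 16)) = 12.53
d((-8, 22), (15, 30)) = 24.3516
d((24, 0), (-12, 18)) = 40.2492
d((24, 0), (3, 16)) = 26.4008
d((24, 0), (15, 30)) = 31.3209
d((-12, 18), (3, 16)) = 15.1327
d((-12, 18), (15, 30)) = 29.5466
d((3, 16), (15, 30)) = 18.4391

Closest pair: (-8, 22) and (-12, 18) with distance 5.6569

The closest pair is (-8, 22) and (-12, 18) with Euclidean distance 5.6569. For 8 points, brute-force pairwise comparison is shown above. For large n, the divide-and-conquer algorithm (sort by x, recurse on halves, check the dividing strip) achieves O(n log n).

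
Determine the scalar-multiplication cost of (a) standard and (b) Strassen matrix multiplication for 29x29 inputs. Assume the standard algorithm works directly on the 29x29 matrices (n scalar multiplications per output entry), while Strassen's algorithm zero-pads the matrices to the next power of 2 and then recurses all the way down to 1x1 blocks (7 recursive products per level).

Matrix multiplication for 29x29 matrices:

Strassen's algorithm requires power-of-2 dimensions. Pad 29x29 to 32x32 (next power of 2).

Standard algorithm: 29^3 = 24389 multiplications
Strassen's algorithm: 7^(log2(32)) = 7^5 = 16807 multiplications
Savings: 24389 - 16807 = 7582 multiplications

Standard: 24389 multiplications (29^3). Strassen: 16807 multiplications (7^5, after padding to 32x32). Strassen reduces 8 recursive multiplications to 7 at each level.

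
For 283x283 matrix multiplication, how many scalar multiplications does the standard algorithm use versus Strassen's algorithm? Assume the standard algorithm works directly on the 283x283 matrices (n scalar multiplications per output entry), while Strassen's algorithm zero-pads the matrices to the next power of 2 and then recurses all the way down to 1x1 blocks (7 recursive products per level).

Matrix multiplication for 283x283 matrices:

Strassen's algorithm requires power-of-2 dimensions. Pad 283x283 to 512x512 (next power of 2).

Standard algorithm: 283^3 = 22665187 multiplications
Strassen's algorithm: 7^(log2(512)) = 7^9 = 40353607 multiplications
Difference: 22665187 - 40353607 = -17688420 (Strassen uses MORE here due to padding overhead — for small or just-over-power-of-2 n, padding can outweigh the per-level savings)

Standard: 22665187 multiplications (283^3). Strassen: 40353607 multiplications (7^9, after padding to 512x512). Strassen reduces 8 recursive multiplications to 7 at each level.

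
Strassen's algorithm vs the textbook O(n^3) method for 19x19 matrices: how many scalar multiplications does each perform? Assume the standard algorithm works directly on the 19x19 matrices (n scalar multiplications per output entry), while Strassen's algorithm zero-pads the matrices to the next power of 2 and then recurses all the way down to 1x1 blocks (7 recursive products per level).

Matrix multiplication for 19x19 matrices:

Strassen's algorithm requires power-of-2 dimensions. Pad 19x19 to 32x32 (next power of 2).

Standard algorithm: 19^3 = 6859 multiplications
Strassen's algorithm: 7^(log2(32)) = 7^5 = 16807 multiplications
Difference: 6859 - 16807 = -9948 (Strassen uses MORE here due to padding overhead — for small or just-over-power-of-2 n, padding can outweigh the per-level savings)

Standard: 6859 multiplications (19^3). Strassen: 16807 multiplications (7^5, after padding to 32x32). Strassen reduces 8 recursive multiplications to 7 at each level.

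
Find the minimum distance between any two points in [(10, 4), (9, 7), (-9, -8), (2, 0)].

Computing all pairwise distances among 4 points:

d((10, 4), (9, 7)) = 3.1623 <-- minimum
d((10, 4), (-9, -8)) = 22.4722
d((10, 4), (2, 0)) = 8.9443
d((9, 7), (-9, -8)) = 23.4307
d((9, 7), (2, 0)) = 9.8995
d((-9, -8), (2, 0)) = 13.6015

Closest pair: (10, 4) and (9, 7) with distance 3.1623

The closest pair is (10, 4) and (9, 7) with Euclidean distance 3.1623. For 4 points, brute-force pairwise comparison is shown above. For large n, the divide-and-conquer algorithm (sort by x, recurse on halves, check the dividing strip) achieves O(n log n).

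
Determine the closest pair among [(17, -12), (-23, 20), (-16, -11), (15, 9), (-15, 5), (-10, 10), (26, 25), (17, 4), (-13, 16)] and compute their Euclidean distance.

Computing all pairwise distances among 9 points:

d((17, -12), (-23, 20)) = 51.225
d((17, -12), (-16, -11)) = 33.0151
d((17, -12), (15, 9)) = 21.095
d((17, -12), (-15, 5)) = 36.2353
d((17, -12), (-10, 10)) = 34.8281
d((17, -12), (26, 25)) = 38.0789
d((17, -12), (17, 4)) = 16.0
d((17, -12), (-13, 16)) = 41.0366
d((-23, 20), (-16, -11)) = 31.7805
d((-23, 20), (15, 9)) = 39.5601
d((-23, 20), (-15, 5)) = 17.0
d((-23, 20), (-10, 10)) = 16.4012
d((-23, 20), (26, 25)) = 49.2544
d((-23, 20), (17, 4)) = 43.0813
d((-23, 20), (-13, 16)) = 10.7703
d((-16, -11), (15, 9)) = 36.8917
d((-16, -11), (-15, 5)) = 16.0312
d((-16, -11), (-10, 10)) = 21.8403
d((-16, -11), (26, 25)) = 55.3173
d((-16, -11), (17, 4)) = 36.2491
d((-16, -11), (-13, 16)) = 27.1662
d((15, 9), (-15, 5)) = 30.2655
d((15, 9), (-10, 10)) = 25.02
d((15, 9), (26, 25)) = 19.4165
d((15, 9), (17, 4)) = 5.3852 <-- minimum
d((15, 9), (-13, 16)) = 28.8617
d((-15, 5), (-10, 10)) = 7.0711
d((-15, 5), (26, 25)) = 45.618
d((-15, 5), (17, 4)) = 32.0156
d((-15, 5), (-13, 16)) = 11.1803
d((-10, 10), (26, 25)) = 39.0
d((-10, 10), (17, 4)) = 27.6586
d((-10, 10), (-13, 16)) = 6.7082
d((26, 25), (17, 4)) = 22.8473
d((26, 25), (-13, 16)) = 40.025
d((17, 4), (-13, 16)) = 32.311

Closest pair: (15, 9) and (17, 4) with distance 5.3852

The closest pair is (15, 9) and (17, 4) with Euclidean distance 5.3852. For 9 points, brute-force pairwise comparison is shown above. For large n, the divide-and-conquer algorithm (sort by x, recurse on halves, check the dividing strip) achieves O(n log n).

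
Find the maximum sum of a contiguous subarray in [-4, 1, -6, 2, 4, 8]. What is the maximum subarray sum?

Using Kadane's algorithm on [-4, 1, -6, 2, 4, 8]:

Scanning through the array:
Position 1 (value 1): max_ending_here = 1, max_so_far = 1
Position 2 (value -6): max_ending_here = -5, max_so_far = 1
Position 3 (value 2): max_ending_here = 2, max_so_far = 2
Position 4 (value 4): max_ending_here = 6, max_so_far = 6
Position 5 (value 8): max_ending_here = 14, max_so_far = 14

Maximum subarray: [2, 4, 8]
Maximum sum: 14

The maximum subarray is [2, 4, 8] with sum 14. This subarray runs from index 3 to index 5.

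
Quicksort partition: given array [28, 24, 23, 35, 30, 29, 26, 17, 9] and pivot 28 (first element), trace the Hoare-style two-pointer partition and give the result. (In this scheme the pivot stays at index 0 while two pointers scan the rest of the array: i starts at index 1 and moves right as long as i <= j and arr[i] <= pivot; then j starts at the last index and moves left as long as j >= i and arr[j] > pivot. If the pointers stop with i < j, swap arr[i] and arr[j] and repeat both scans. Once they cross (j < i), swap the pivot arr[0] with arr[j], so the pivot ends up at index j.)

Hoare-style two-pointer partition with pivot = 28:

Initial array: [28, 24, 23, 35, 30, 29, 26, 17, 9]

Pointers start at i = 1, j = 8.
i stops at index 3 (arr[3]=35 > 28), j stops at index 8 (arr[8]=9 <= 28): swap arr[3] and arr[8], array becomes [28, 24, 23, 9, 30, 29, 26, 17, 35]
i stops at index 4 (arr[4]=30 > 28), j stops at index 7 (arr[7]=17 <= 28): swap arr[4] and arr[7], array becomes [28, 24, 23, 9, 17, 29, 26, 30, 35]
i stops at index 5 (arr[5]=29 > 28), j stops at index 6 (arr[6]=26 <= 28): swap arr[5] and arr[6], array becomes [28, 24, 23, 9, 17, 26, 29, 30, 35]
i ends at 6, j ends at 5: the pointers have crossed (j < i), so scanning stops.

Swap pivot arr[0] with arr[5] to place pivot at position 5: [26, 24, 23, 9, 17, 28, 29, 30, 35]
Pivot position: 5

After partitioning with pivot 28, the array becomes [26, 24, 23, 9, 17, 28, 29, 30, 35]. The pivot is placed at index 5. All elements to the left of the pivot are <= 28, and all elements to the right are > 28.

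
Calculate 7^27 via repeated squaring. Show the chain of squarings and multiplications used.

Computing 7^27 by squaring (build up from 7^1; each line after the first costs one multiplication):

7^1 = 7
7^2 = (7^1)^2 = 7^2 = 49
7^3 = 7 * 7^2 = 7 * 49 = 343
7^6 = (7^3)^2 = 343^2 = 117649
7^12 = (7^6)^2 = 117649^2 = 13841287201
7^13 = 7 * 7^12 = 7 * 13841287201 = 96889010407
7^26 = (7^13)^2 = 96889010407^2 = 9387480337647754305649
7^27 = 7 * 7^26 = 7 * 9387480337647754305649 = 65712362363534280139543

Result: 65712362363534280139543
Multiplications needed: 7 (7 lines after 7^1)

7^27 = 65712362363534280139543. Using exponentiation by squaring, this requires 7 multiplications. The key idea: if the exponent is even, square the half-power; if odd, multiply by the base once.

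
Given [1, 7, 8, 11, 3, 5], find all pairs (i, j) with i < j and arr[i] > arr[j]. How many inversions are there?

Finding inversions in [1, 7, 8, 11, 3, 5]:

(1, 4): arr[1]=7 > arr[4]=3
(1, 5): arr[1]=7 > arr[5]=5
(2, 4): arr[2]=8 > arr[4]=3
(2, 5): arr[2]=8 > arr[5]=5
(3, 4): arr[3]=11 > arr[4]=3
(3, 5): arr[3]=11 > arr[5]=5

Total inversions: 6

The array has 6 inversion(s): (1,4), (1,5), (2,4), (2,5), (3,4), (3,5). Each pair (i,j) satisfies i < j and arr[i] > arr[j].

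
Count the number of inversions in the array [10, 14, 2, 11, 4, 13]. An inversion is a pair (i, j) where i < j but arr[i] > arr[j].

Finding inversions in [10, 14, 2, 11, 4, 13]:

(0, 2): arr[0]=10 > arr[2]=2
(0, 4): arr[0]=10 > arr[4]=4
(1, 2): arr[1]=14 > arr[2]=2
(1, 3): arr[1]=14 > arr[3]=11
(1, 4): arr[1]=14 > arr[4]=4
(1, 5): arr[1]=14 > arr[5]=13
(3, 4): arr[3]=11 > arr[4]=4

Total inversions: 7

The array has 7 inversion(s): (0,2), (0,4), (1,2), (1,3), (1,4), (1,5), (3,4). Each pair (i,j) satisfies i < j and arr[i] > arr[j].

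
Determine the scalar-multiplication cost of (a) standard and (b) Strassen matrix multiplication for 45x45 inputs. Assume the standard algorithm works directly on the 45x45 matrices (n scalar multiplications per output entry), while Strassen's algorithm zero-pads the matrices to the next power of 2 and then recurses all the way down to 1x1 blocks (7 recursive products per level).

Matrix multiplication for 45x45 matrices:

Strassen's algorithm requires power-of-2 dimensions. Pad 45x45 to 64x64 (next power of 2).

Standard algorithm: 45^3 = 91125 multiplications
Strassen's algorithm: 7^(log2(64)) = 7^6 = 117649 multiplications
Difference: 91125 - 117649 = -26524 (Strassen uses MORE here due to padding overhead — for small or just-over-power-of-2 n, padding can outweigh the per-level savings)

Standard: 91125 multiplications (45^3). Strassen: 117649 multiplications (7^6, after padding to 64x64). Strassen reduces 8 recursive multiplications to 7 at each level.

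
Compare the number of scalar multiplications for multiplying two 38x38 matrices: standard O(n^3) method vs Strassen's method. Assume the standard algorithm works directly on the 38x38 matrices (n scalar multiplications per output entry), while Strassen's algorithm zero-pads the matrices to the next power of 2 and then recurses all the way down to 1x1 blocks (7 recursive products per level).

Matrix multiplication for 38x38 matrices:

Strassen's algorithm requires power-of-2 dimensions. Pad 38x38 to 64x64 (next power of 2).

Standard algorithm: 38^3 = 54872 multiplications
Strassen's algorithm: 7^(log2(64)) = 7^6 = 117649 multiplications
Difference: 54872 - 117649 = -62777 (Strassen uses MORE here due to padding overhead — for small or just-over-power-of-2 n, padding can outweigh the per-level savings)

Standard: 54872 multiplications (38^3). Strassen: 117649 multiplications (7^6, after padding to 64x64). Strassen reduces 8 recursive multiplications to 7 at each level.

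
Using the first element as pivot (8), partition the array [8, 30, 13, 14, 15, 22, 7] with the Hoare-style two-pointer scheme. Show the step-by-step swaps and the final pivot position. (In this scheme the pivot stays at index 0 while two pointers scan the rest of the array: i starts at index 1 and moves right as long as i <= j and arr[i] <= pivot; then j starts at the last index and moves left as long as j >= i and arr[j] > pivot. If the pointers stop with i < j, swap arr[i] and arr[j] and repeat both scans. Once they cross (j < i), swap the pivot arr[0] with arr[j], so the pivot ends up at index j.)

Hoare-style two-pointer partition with pivot = 8:

Initial array: [8, 30, 13, 14, 15, 22, 7]

Pointers start at i = 1, j = 6.
i stops at index 1 (arr[1]=30 > 8), j stops at index 6 (arr[6]=7 <= 8): swap arr[1] and arr[6], array becomes [8, 7, 13, 14, 15, 22, 30]
i ends at 2, j ends at 1: the pointers have crossed (j < i), so scanning stops.

Swap pivot arr[0] with arr[1] to place pivot at position 1: [7, 8, 13, 14, 15, 22, 30]
Pivot position: 1

After partitioning with pivot 8, the array becomes [7, 8, 13, 14, 15, 22, 30]. The pivot is placed at index 1. All elements to the left of the pivot are <= 8, and all elements to the right are > 8.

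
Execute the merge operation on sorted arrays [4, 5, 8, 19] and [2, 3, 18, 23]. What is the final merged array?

Merging process:

Compare 4 vs 2: take 2 from right. Merged: [2]
Compare 4 vs 3: take 3 from right. Merged: [2, 3]
Compare 4 vs 18: take 4 from left. Merged: [2, 3, 4]
Compare 5 vs 18: take 5 from left. Merged: [2, 3, 4, 5]
Compare 8 vs 18: take 8 from left. Merged: [2, 3, 4, 5, 8]
Compare 19 vs 18: take 18 from right. Merged: [2, 3, 4, 5, 8, 18]
Compare 19 vs 23: take 19 from left. Merged: [2, 3, 4, 5, 8, 18, 19]
Append remaining from right: [23]. Merged: [2, 3, 4, 5, 8, 18, 19, 23]

Final merged array: [2, 3, 4, 5, 8, 18, 19, 23]
Total comparisons: 7

The merged array is [2, 3, 4, 5, 8, 18, 19, 23], requiring 7 comparisons. The merge step runs in O(n) time where n is the total number of elements.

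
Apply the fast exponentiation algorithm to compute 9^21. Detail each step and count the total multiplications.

Computing 9^21 by squaring (build up from 9^1; each line after the first costs one multiplication):

9^1 = 9
9^2 = (9^1)^2 = 9^2 = 81
9^4 = (9^2)^2 = 81^2 = 6561
9^5 = 9 * 9^4 = 9 * 6561 = 59049
9^10 = (9^5)^2 = 59049^2 = 3486784401
9^20 = (9^10)^2 = 3486784401^2 = 12157665459056928801
9^21 = 9 * 9^20 = 9 * 12157665459056928801 = 109418989131512359209

Result: 109418989131512359209
Multiplications needed: 6 (6 lines after 9^1)

9^21 = 109418989131512359209. Using exponentiation by squaring, this requires 6 multiplications. The key idea: if the exponent is even, square the half-power; if odd, multiply by the base once.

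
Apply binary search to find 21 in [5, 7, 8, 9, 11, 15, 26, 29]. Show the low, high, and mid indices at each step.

Binary search for 21 in [5, 7, 8, 9, 11, 15, 26, 29]:

lo=0, hi=7, mid=3, arr[mid]=9 -> 9 < 21, search right half
lo=4, hi=7, mid=5, arr[mid]=15 -> 15 < 21, search right half
lo=6, hi=7, mid=6, arr[mid]=26 -> 26 > 21, search left half
lo=6 > hi=5, target 21 not found

Binary search determines that 21 is not in the array after 3 comparisons. The search space was exhausted without finding the target.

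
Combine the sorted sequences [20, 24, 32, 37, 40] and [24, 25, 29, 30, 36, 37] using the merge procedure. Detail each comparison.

Merging process:

Compare 20 vs 24: take 20 from left. Merged: [20]
Compare 24 vs 24: take 24 from left. Merged: [20, 24]
Compare 32 vs 24: take 24 from right. Merged: [20, 24, 24]
Compare 32 vs 25: take 25 from right. Merged: [20, 24, 24, 25]
Compare 32 vs 29: take 29 from right. Merged: [20, 24, 24, 25, 29]
Compare 32 vs 30: take 30 from right. Merged: [20, 24, 24, 25, 29, 30]
Compare 32 vs 36: take 32 from left. Merged: [20, 24, 24, 25, 29, 30, 32]
Compare 37 vs 36: take 36 from right. Merged: [20, 24, 24, 25, 29, 30, 32, 36]
Compare 37 vs 37: take 37 from left. Merged: [20, 24, 24, 25, 29, 30, 32, 36, 37]
Compare 40 vs 37: take 37 from right. Merged: [20, 24, 24, 25, 29, 30, 32, 36, 37, 37]
Append remaining from left: [40]. Merged: [20, 24, 24, 25, 29, 30, 32, 36, 37, 37, 40]

Final merged array: [20, 24, 24, 25, 29, 30, 32, 36, 37, 37, 40]
Total comparisons: 10

The merged array is [20, 24, 24, 25, 29, 30, 32, 36, 37, 37, 40], requiring 10 comparisons. The merge step runs in O(n) time where n is the total number of elements.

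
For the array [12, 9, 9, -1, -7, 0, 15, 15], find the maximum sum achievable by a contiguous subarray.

Using Kadane's algorithm on [12, 9, 9, -1, -7, 0, 15, 15]:

Scanning through the array:
Position 1 (value 9): max_ending_here = 21, max_so_far = 21
Position 2 (value 9): max_ending_here = 30, max_so_far = 30
Position 3 (value -1): max_ending_here = 29, max_so_far = 30
Position 4 (value -7): max_ending_here = 22, max_so_far = 30
Position 5 (value 0): max_ending_here = 22, max_so_far = 30
Position 6 (value 15): max_ending_here = 37, max_so_far = 37
Position 7 (value 15): max_ending_here = 52, max_so_far = 52

Maximum subarray: [12, 9, 9, -1, -7, 0, 15, 15]
Maximum sum: 52

The maximum subarray is [12, 9, 9, -1, -7, 0, 15, 15] with sum 52. This subarray runs from index 0 to index 7.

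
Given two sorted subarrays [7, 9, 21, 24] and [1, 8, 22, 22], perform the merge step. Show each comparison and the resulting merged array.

Merging process:

Compare 7 vs 1: take 1 from right. Merged: [1]
Compare 7 vs 8: take 7 from left. Merged: [1, 7]
Compare 9 vs 8: take 8 from right. Merged: [1, 7, 8]
Compare 9 vs 22: take 9 from left. Merged: [1, 7, 8, 9]
Compare 21 vs 22: take 21 from left. Merged: [1, 7, 8, 9, 21]
Compare 24 vs 22: take 22 from right. Merged: [1, 7, 8, 9, 21, 22]
Compare 24 vs 22: take 22 from right. Merged: [1, 7, 8, 9, 21, 22, 22]
Append remaining from left: [24]. Merged: [1, 7, 8, 9, 21, 22, 22, 24]

Final merged array: [1, 7, 8, 9, 21, 22, 22, 24]
Total comparisons: 7

The merged array is [1, 7, 8, 9, 21, 22, 22, 24], requiring 7 comparisons. The merge step runs in O(n) time where n is the total number of elements.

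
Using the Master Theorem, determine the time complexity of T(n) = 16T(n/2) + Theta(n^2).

Master Theorem for T(n) = 16T(n/2) + O(n^2):

a = 16, b = 2, c = 2
log_b(a) = log_2(16) = 4.0000

Case 1: c = 2 < log_2(16) = 4.0000
T(n) = O(n^(log_2 16)) = O(n^4)

For T(n) = 16T(n/2) + O(n^2): log_2(16) = 4.0000. This is Case 1 of the Master Theorem (c < log_b(a), work dominated by leaves), giving O(n^4).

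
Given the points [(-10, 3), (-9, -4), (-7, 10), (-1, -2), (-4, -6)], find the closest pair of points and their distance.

Computing all pairwise distances among 5 points:

d((-10, 3), (-9, -4)) = 7.0711
d((-10, 3), (-7, 10)) = 7.6158
d((-10, 3), (-1, -2)) = 10.2956
d((-10, 3), (-4, -6)) = 10.8167
d((-9, -4), (-7, 10)) = 14.1421
d((-9, -4), (-1, -2)) = 8.2462
d((-9, -4), (-4, -6)) = 5.3852
d((-7, 10), (-1, -2)) = 13.4164
d((-7, 10), (-4, -6)) = 16.2788
d((-1, -2), (-4, -6)) = 5.0 <-- minimum

Closest pair: (-1, -2) and (-4, -6) with distance 5.0

The closest pair is (-1, -2) and (-4, -6) with Euclidean distance 5.0. For 5 points, brute-force pairwise comparison is shown above. For large n, the divide-and-conquer algorithm (sort by x, recurse on halves, check the dividing strip) achieves O(n log n).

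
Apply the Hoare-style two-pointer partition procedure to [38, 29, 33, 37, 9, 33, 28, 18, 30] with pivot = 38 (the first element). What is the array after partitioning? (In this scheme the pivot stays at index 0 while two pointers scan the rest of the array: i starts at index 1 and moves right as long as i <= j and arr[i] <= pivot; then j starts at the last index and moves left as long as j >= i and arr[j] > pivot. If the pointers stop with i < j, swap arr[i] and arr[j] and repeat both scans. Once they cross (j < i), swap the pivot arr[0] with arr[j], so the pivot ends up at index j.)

Hoare-style two-pointer partition with pivot = 38:

Initial array: [38, 29, 33, 37, 9, 33, 28, 18, 30]

Pointers start at i = 1, j = 8.
i ends at 9, j ends at 8: the pointers have crossed (j < i), so scanning stops.

Swap pivot arr[0] with arr[8] to place pivot at position 8: [30, 29, 33, 37, 9, 33, 28, 18, 38]
Pivot position: 8

After partitioning with pivot 38, the array becomes [30, 29, 33, 37, 9, 33, 28, 18, 38]. The pivot is placed at index 8. All elements to the left of the pivot are <= 38, and all elements to the right are > 38.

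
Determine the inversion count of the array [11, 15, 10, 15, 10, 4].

Finding inversions in [11, 15, 10, 15, 10, 4]:

(0, 2): arr[0]=11 > arr[2]=10
(0, 4): arr[0]=11 > arr[4]=10
(0, 5): arr[0]=11 > arr[5]=4
(1, 2): arr[1]=15 > arr[2]=10
(1, 4): arr[1]=15 > arr[4]=10
(1, 5): arr[1]=15 > arr[5]=4
(2, 5): arr[2]=10 > arr[5]=4
(3, 4): arr[3]=15 > arr[4]=10
(3, 5): arr[3]=15 > arr[5]=4
(4, 5): arr[4]=10 > arr[5]=4

Total inversions: 10

The array has 10 inversion(s): (0,2), (0,4), (0,5), (1,2), (1,4), (1,5), (2,5), (3,4), (3,5), (4,5). Each pair (i,j) satisfies i < j and arr[i] > arr[j].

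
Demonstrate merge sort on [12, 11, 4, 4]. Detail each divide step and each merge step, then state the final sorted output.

Merge sort trace:

Split: [12, 11, 4, 4] -> [12, 11] and [4, 4]
  Split: [12, 11] -> [12] and [11]
  Merge: [12] + [11] -> [11, 12]
  Split: [4, 4] -> [4] and [4]
  Merge: [4] + [4] -> [4, 4]
Merge: [11, 12] + [4, 4] -> [4, 4, 11, 12]

Final sorted array: [4, 4, 11, 12]

The merge sort proceeds by recursively splitting the array and merging sorted halves.
After all merges, the sorted array is [4, 4, 11, 12].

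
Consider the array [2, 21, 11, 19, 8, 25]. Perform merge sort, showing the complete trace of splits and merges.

Merge sort trace:

Split: [2, 21, 11, 19, 8, 25] -> [2, 21, 11] and [19, 8, 25]
  Split: [2, 21, 11] -> [2] and [21, 11]
    Split: [21, 11] -> [21] and [11]
    Merge: [21] + [11] -> [11, 21]
  Merge: [2] + [11, 21] -> [2, 11, 21]
  Split: [19, 8, 25] -> [19] and [8, 25]
    Split: [8, 25] -> [8] and [25]
    Merge: [8] + [25] -> [8, 25]
  Merge: [19] + [8, 25] -> [8, 19, 25]
Merge: [2, 11, 21] + [8, 19, 25] -> [2, 8, 11, 19, 21, 25]

Final sorted array: [2, 8, 11, 19, 21, 25]

The merge sort proceeds by recursively splitting the array and merging sorted halves.
After all merges, the sorted array is [2, 8, 11, 19, 21, 25].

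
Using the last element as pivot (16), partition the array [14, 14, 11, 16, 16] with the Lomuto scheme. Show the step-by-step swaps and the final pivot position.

Lomuto partition with pivot = 16:

Initial array: [14, 14, 11, 16, 16]

arr[0]=14 <= 16: swap with position 0, array becomes [14, 14, 11, 16, 16]
arr[1]=14 <= 16: swap with position 1, array becomes [14, 14, 11, 16, 16]
arr[2]=11 <= 16: swap with position 2, array becomes [14, 14, 11, 16, 16]
arr[3]=16 <= 16: swap with position 3, array becomes [14, 14, 11, 16, 16]

Place pivot at position 4: [14, 14, 11, 16, 16]
Pivot position: 4

After partitioning with pivot 16, the array becomes [14, 14, 11, 16, 16]. The pivot is placed at index 4. All elements to the left of the pivot are <= 16, and all elements to the right are > 16.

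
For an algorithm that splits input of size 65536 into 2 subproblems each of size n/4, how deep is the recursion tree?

For divide and conquer with division factor 4:

Problem sizes at each level:
Level 0: 65536
Level 1: 16384
Level 2: 4096
Level 3: 1024
Level 4: 256
Level 5: 64
Level 6: 16
Level 7: 4
Level 8: 1

The root is level 0 and the size-1 base case is level 8 (the tree spans levels 0 through 8, i.e. 9 levels counting the root), so the depth is the number of divisions: log_4(65536) = 8

The recursion tree depth is log_4(65536) = 8. At each level, the problem size is divided by 4, so it takes 8 divisions to reduce to a base case of size 1. The algorithm makes 2 recursive calls at each level.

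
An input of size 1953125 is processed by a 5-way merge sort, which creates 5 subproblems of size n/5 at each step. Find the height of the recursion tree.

For divide and conquer with division factor 5:

Problem sizes at each level:
Level 0: 1953125
Level 1: 390625
Level 2: 78125
Level 3: 15625
Level 4: 3125
Level 5: 625
Level 6: 125
Level 7: 25
Level 8: 5
Level 9: 1

The root is level 0 and the size-1 base case is level 9 (the tree spans levels 0 through 9, i.e. 10 levels counting the root), so the depth is the number of divisions: log_5(1953125) = 9

The recursion tree depth is log_5(1953125) = 9. At each level, the problem size is divided by 5, so it takes 9 divisions to reduce to a base case of size 1. The algorithm makes 5 recursive calls at each level.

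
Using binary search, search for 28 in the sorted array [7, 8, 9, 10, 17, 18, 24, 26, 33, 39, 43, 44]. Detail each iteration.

Binary search for 28 in [7, 8, 9, 10, 17, 18, 24, 26, 33, 39, 43, 44]:

lo=0, hi=11, mid=5, arr[mid]=18 -> 18 < 28, search right half
lo=6, hi=11, mid=8, arr[mid]=33 -> 33 > 28, search left half
lo=6, hi=7, mid=6, arr[mid]=24 -> 24 < 28, search right half
lo=7, hi=7, mid=7, arr[mid]=26 -> 26 < 28, search right half
lo=8 > hi=7, target 28 not found

Binary search determines that 28 is not in the array after 4 comparisons. The search space was exhausted without finding the target.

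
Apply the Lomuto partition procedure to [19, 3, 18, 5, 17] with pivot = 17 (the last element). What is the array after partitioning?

Lomuto partition with pivot = 17:

Initial array: [19, 3, 18, 5, 17]

arr[0]=19 > 17: no swap
arr[1]=3 <= 17: swap with position 0, array becomes [3, 19, 18, 5, 17]
arr[2]=18 > 17: no swap
arr[3]=5 <= 17: swap with position 1, array becomes [3, 5, 18, 19, 17]

Place pivot at position 2: [3, 5, 17, 19, 18]
Pivot position: 2

After partitioning with pivot 17, the array becomes [3, 5, 17, 19, 18]. The pivot is placed at index 2. All elements to the left of the pivot are <= 17, and all elements to the right are > 17.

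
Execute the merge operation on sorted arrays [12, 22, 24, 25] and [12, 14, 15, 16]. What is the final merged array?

Merging process:

Compare 12 vs 12: take 12 from left. Merged: [12]
Compare 22 vs 12: take 12 from right. Merged: [12, 12]
Compare 22 vs 14: take 14 from right. Merged: [12, 12, 14]
Compare 22 vs 15: take 15 from right. Merged: [12, 12, 14, 15]
Compare 22 vs 16: take 16 from right. Merged: [12, 12, 14, 15, 16]
Append remaining from left: [22, 24, 25]. Merged: [12, 12, 14, 15, 16, 22, 24, 25]

Final merged array: [12, 12, 14, 15, 16, 22, 24, 25]
Total comparisons: 5

The merged array is [12, 12, 14, 15, 16, 22, 24, 25], requiring 5 comparisons. The merge step runs in O(n) time where n is the total number of elements.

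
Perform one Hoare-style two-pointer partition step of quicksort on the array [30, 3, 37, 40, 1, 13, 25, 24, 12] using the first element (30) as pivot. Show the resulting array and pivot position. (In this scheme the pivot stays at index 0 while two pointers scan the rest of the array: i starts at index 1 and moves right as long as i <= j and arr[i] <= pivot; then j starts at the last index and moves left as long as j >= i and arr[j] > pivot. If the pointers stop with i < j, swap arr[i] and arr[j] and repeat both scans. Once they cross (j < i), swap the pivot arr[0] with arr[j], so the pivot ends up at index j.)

Hoare-style two-pointer partition with pivot = 30:

Initial array: [30, 3, 37, 40, 1, 13, 25, 24, 12]

Pointers start at i = 1, j = 8.
i stops at index 2 (arr[2]=37 > 30), j stops at index 8 (arr[8]=12 <= 30): swap arr[2] and arr[8], array becomes [30, 3, 12, 40, 1, 13, 25, 24, 37]
i stops at index 3 (arr[3]=40 > 30), j stops at index 7 (arr[7]=24 <= 30): swap arr[3] and arr[7], array becomes [30, 3, 12, 24, 1, 13, 25, 40, 37]
i ends at 7, j ends at 6: the pointers have crossed (j < i), so scanning stops.

Swap pivot arr[0] with arr[6] to place pivot at position 6: [25, 3, 12, 24, 1, 13, 30, 40, 37]
Pivot position: 6

After partitioning with pivot 30, the array becomes [25, 3, 12, 24, 1, 13, 30, 40, 37]. The pivot is placed at index 6. All elements to the left of the pivot are <= 30, and all elements to the right are > 30.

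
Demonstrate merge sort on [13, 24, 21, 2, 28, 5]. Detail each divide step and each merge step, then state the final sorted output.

Merge sort trace:

Split: [13, 24, 21, 2, 28, 5] -> [13, 24, 21] and [2, 28, 5]
  Split: [13, 24, 21] -> [13] and [24, 21]
    Split: [24, 21] -> [24] and [21]
    Merge: [24] + [21] -> [21, 24]
  Merge: [13] + [21, 24] -> [13, 21, 24]
  Split: [2, 28, 5] -> [2] and [28, 5]
    Split: [28, 5] -> [28] and [5]
    Merge: [28] + [5] -> [5, 28]
  Merge: [2] + [5, 28] -> [2, 5, 28]
Merge: [13, 21, 24] + [2, 5, 28] -> [2, 5, 13, 21, 24, 28]

Final sorted array: [2, 5, 13, 21, 24, 28]

The merge sort proceeds by recursively splitting the array and merging sorted halves.
After all merges, the sorted array is [2, 5, 13, 21, 24, 28].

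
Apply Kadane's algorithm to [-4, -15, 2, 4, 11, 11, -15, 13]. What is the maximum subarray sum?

Using Kadane's algorithm on [-4, -15, 2, 4, 11, 11, -15, 13]:

Scanning through the array:
Position 1 (value -15): max_ending_here = -15, max_so_far = -4
Position 2 (value 2): max_ending_here = 2, max_so_far = 2
Position 3 (value 4): max_ending_here = 6, max_so_far = 6
Position 4 (value 11): max_ending_here = 17, max_so_far = 17
Position 5 (value 11): max_ending_here = 28, max_so_far = 28
Position 6 (value -15): max_ending_here = 13, max_so_far = 28
Position 7 (value 13): max_ending_here = 26, max_so_far = 28

Maximum subarray: [2, 4, 11, 11]
Maximum sum: 28

The maximum subarray is [2, 4, 11, 11] with sum 28. This subarray runs from index 2 to index 5.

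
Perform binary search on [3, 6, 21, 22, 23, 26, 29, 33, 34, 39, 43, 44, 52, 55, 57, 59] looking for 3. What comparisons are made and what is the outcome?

Binary search for 3 in [3, 6, 21, 22, 23, 26, 29, 33, 34, 39, 43, 44, 52, 55, 57, 59]:

lo=0, hi=15, mid=7, arr[mid]=33 -> 33 > 3, search left half
lo=0, hi=6, mid=3, arr[mid]=22 -> 22 > 3, search left half
lo=0, hi=2, mid=1, arr[mid]=6 -> 6 > 3, search left half
lo=0, hi=0, mid=0, arr[mid]=3 -> Found target at index 0!

Binary search finds 3 at index 0 after 4 comparisons. The search repeatedly halves the search space by comparing with the middle element.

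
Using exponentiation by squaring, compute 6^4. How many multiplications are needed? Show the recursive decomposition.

Computing 6^4 by squaring (build up from 6^1; each line after the first costs one multiplication):

6^1 = 6
6^2 = (6^1)^2 = 6^2 = 36
6^4 = (6^2)^2 = 36^2 = 1296

Result: 1296
Multiplications needed: 2 (2 lines after 6^1)

6^4 = 1296. Using exponentiation by squaring, this requires 2 multiplications. The key idea: if the exponent is even, square the half-power; if odd, multiply by the base once.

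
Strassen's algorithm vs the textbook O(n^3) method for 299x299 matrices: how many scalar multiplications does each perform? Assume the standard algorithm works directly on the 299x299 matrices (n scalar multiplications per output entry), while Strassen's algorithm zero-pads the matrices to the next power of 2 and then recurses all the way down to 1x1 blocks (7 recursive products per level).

Matrix multiplication for 299x299 matrices:

Strassen's algorithm requires power-of-2 dimensions. Pad 299x299 to 512x512 (next power of 2).

Standard algorithm: 299^3 = 26730899 multiplications
Strassen's algorithm: 7^(log2(512)) = 7^9 = 40353607 multiplications
Difference: 26730899 - 40353607 = -13622708 (Strassen uses MORE here due to padding overhead — for small or just-over-power-of-2 n, padding can outweigh the per-level savings)

Standard: 26730899 multiplications (299^3). Strassen: 40353607 multiplications (7^9, after padding to 512x512). Strassen reduces 8 recursive multiplications to 7 at each level.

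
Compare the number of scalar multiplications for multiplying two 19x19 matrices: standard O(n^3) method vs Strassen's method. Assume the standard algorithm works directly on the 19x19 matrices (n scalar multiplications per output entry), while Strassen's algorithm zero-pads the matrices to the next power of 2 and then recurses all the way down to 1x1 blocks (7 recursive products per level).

Matrix multiplication for 19x19 matrices:

Strassen's algorithm requires power-of-2 dimensions. Pad 19x19 to 32x32 (next power of 2).

Standard algorithm: 19^3 = 6859 multiplications
Strassen's algorithm: 7^(log2(32)) = 7^5 = 16807 multiplications
Difference: 6859 - 16807 = -9948 (Strassen uses MORE here due to padding overhead — for small or just-over-power-of-2 n, padding can outweigh the per-level savings)

Standard: 6859 multiplications (19^3). Strassen: 16807 multiplications (7^5, after padding to 32x32). Strassen reduces 8 recursive multiplications to 7 at each level.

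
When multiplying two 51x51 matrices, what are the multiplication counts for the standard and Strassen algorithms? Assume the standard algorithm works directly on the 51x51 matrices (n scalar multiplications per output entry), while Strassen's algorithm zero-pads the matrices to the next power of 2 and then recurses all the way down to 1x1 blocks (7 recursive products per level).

Matrix multiplication for 51x51 matrices:

Strassen's algorithm requires power-of-2 dimensions. Pad 51x51 to 64x64 (next power of 2).

Standard algorithm: 51^3 = 132651 multiplications
Strassen's algorithm: 7^(log2(64)) = 7^6 = 117649 multiplications
Savings: 132651 - 117649 = 15002 multiplications

Standard: 132651 multiplications (51^3). Strassen: 117649 multiplications (7^6, after padding to 64x64). Strassen reduces 8 recursive multiplications to 7 at each level.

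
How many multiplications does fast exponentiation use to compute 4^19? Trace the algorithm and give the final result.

Computing 4^19 by squaring (build up from 4^1; each line after the first costs one multiplication):

4^1 = 4
4^2 = (4^1)^2 = 4^2 = 16
4^4 = (4^2)^2 = 16^2 = 256
4^8 = (4^4)^2 = 256^2 = 65536
4^9 = 4 * 4^8 = 4 * 65536 = 262144
4^18 = (4^9)^2 = 262144^2 = 68719476736
4^19 = 4 * 4^18 = 4 * 68719476736 = 274877906944

Result: 274877906944
Multiplications needed: 6 (6 lines after 4^1)

4^19 = 274877906944. Using exponentiation by squaring, this requires 6 multiplications. The key idea: if the exponent is even, square the half-power; if odd, multiply by the base once.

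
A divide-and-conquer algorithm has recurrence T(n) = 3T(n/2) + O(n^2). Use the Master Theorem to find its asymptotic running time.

Master Theorem for T(n) = 3T(n/2) + O(n^2):

a = 3, b = 2, c = 2
log_b(a) = log_2(3) = 1.5850

Case 3: c = 2 > log_2(3) = 1.5850
T(n) = O(n^2) = O(n^2)

For T(n) = 3T(n/2) + O(n^2): log_2(3) = 1.5850. This is Case 3 of the Master Theorem (c > log_b(a), work dominated by root), giving O(n^2).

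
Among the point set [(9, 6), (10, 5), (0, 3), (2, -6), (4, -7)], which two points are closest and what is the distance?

Computing all pairwise distances among 5 points:

d((9, 6), (10, 5)) = 1.4142 <-- minimum
d((9, 6), (0, 3)) = 9.4868
d((9, 6), (2, -6)) = 13.8924
d((9, 6), (4, -7)) = 13.9284
d((10, 5), (0, 3)) = 10.198
d((10, 5), (2, -6)) = 13.6015
d((10, 5), (4, -7)) = 13.4164
d((0, 3), (2, -6)) = 9.2195
d((0, 3), (4, -7)) = 10.7703
d((2, -6), (4, -7)) = 2.2361

Closest pair: (9, 6) and (10, 5) with distance 1.4142

The closest pair is (9, 6) and (10, 5) with Euclidean distance 1.4142. For 5 points, brute-force pairwise comparison is shown above. For large n, the divide-and-conquer algorithm (sort by x, recurse on halves, check the dividing strip) achieves O(n log n).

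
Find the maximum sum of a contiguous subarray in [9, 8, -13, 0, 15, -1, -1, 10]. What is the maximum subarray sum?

Using Kadane's algorithm on [9, 8, -13, 0, 15, -1, -1, 10]:

Scanning through the array:
Position 1 (value 8): max_ending_here = 17, max_so_far = 17
Position 2 (value -13): max_ending_here = 4, max_so_far = 17
Position 3 (value 0): max_ending_here = 4, max_so_far = 17
Position 4 (value 15): max_ending_here = 19, max_so_far = 19
Position 5 (value -1): max_ending_here = 18, max_so_far = 19
Position 6 (value -1): max_ending_here = 17, max_so_far = 19
Position 7 (value 10): max_ending_here = 27, max_so_far = 27

Maximum subarray: [9, 8, -13, 0, 15, -1, -1, 10]
Maximum sum: 27

The maximum subarray is [9, 8, -13, 0, 15, -1, -1, 10] with sum 27. This subarray runs from index 0 to index 7.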